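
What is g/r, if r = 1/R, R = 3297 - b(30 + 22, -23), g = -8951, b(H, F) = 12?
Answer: -29404035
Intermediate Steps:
R = 3285 (R = 3297 - 1*12 = 3297 - 12 = 3285)
r = 1/3285 ≈ 0.00030441
g/r = -8951/1/3285 = -8951*3285 = -29404035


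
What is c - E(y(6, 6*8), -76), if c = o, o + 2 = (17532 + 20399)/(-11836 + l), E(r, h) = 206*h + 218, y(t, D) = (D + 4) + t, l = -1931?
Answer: 212469481/13767 ≈ 15433.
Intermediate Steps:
y(t, D) = 4 + D + t (y(t, D) = (4 + D) + t = 4 + D + t)
E(r, h) = 218 + 206*h
o = -65465/13767 (o = -2 + (17532 + 20399)/(-11836 - 1931) = -2 + 37931/(-13767) = -2 + 37931*(-1/13767) = -2 - 37931/13767 = -65465/13767 ≈ -4.7552)
c = -65465/13767 ≈ -4.7552
c - E(y(6, 6*8), -76) = -65465/13767 - (218 + 206*(-76)) = -65465/13767 - (218 - 15656) = -65465/13767 - 1*(-15438) = -65465/13767 + 15438 = 212469481/13767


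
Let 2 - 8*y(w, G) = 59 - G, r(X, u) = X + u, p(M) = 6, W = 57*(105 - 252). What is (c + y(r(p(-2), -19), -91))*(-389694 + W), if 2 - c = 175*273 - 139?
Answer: 37938347265/2 ≈ 1.8969e+10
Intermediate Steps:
W = -8379 (W = 57*(-147) = -8379)
c = -47634 (c = 2 - (175*273 - 139) = 2 - (47775 - 139) = 2 - 1*47636 = 2 - 47636 = -47634)
y(w, G) = -57/8 + G/8 (y(w, G) = ¼ - (59 - G)/8 = ¼ + (-59/8 + G/8) = -57/8 + G/8)
(c + y(r(p(-2), -19), -91))*(-389694 + W) = (-47634 + (-57/8 + (⅛)*(-91)))*(-389694 - 8379) = (-47634 + (-57/8 - 91/8))*(-398073) = (-47634 - 37/2)*(-398073) = -95305/2*(-398073) = 37938347265/2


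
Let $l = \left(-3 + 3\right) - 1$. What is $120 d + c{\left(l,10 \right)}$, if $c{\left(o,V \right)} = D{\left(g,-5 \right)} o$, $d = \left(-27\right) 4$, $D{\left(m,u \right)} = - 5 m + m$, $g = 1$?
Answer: $-12956$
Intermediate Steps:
$l = -1$ ($l = 0 - 1 = -1$)
$D{\left(m,u \right)} = - 4 m$
$d = -108$
$c{\left(o,V \right)} = - 4 o$ ($c{\left(o,V \right)} = \left(-4\right) 1 o = - 4 o$)
$120 d + c{\left(l,10 \right)} = 120 \left(-108\right) - -4 = -12960 + 4 = -12956$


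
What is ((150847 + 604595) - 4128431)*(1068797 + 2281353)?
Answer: -11300019098350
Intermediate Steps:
((150847 + 604595) - 4128431)*(1068797 + 2281353) = (755442 - 4128431)*3350150 = -3372989*3350150 = -11300019098350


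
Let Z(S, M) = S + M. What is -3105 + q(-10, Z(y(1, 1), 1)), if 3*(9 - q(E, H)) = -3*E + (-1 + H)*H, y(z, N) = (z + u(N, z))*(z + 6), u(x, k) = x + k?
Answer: -3260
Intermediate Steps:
u(x, k) = k + x
y(z, N) = (6 + z)*(N + 2*z) (y(z, N) = (z + (z + N))*(z + 6) = (z + (N + z))*(6 + z) = (N + 2*z)*(6 + z) = (6 + z)*(N + 2*z))
Z(S, M) = M + S
q(E, H) = 9 + E - H*(-1 + H)/3 (q(E, H) = 9 - (-3*E + (-1 + H)*H)/3 = 9 - (-3*E + H*(-1 + H))/3 = 9 + (E - H*(-1 + H)/3) = 9 + E - H*(-1 + H)/3)
-3105 + q(-10, Z(y(1, 1), 1)) = -3105 + (9 - 10 - (1 + (1² + 6*1 + 12*1 + 1*(1 + 1)))²/3 + (1 + (1² + 6*1 + 12*1 + 1*(1 + 1)))/3) = -3105 + (9 - 10 - (1 + (1 + 6 + 12 + 1*2))²/3 + (1 + (1 + 6 + 12 + 1*2))/3) = -3105 + (9 - 10 - (1 + (1 + 6 + 12 + 2))²/3 + (1 + (1 + 6 + 12 + 2))/3) = -3105 + (9 - 10 - (1 + 21)²/3 + (1 + 21)/3) = -3105 + (9 - 10 - ⅓*22² + (⅓)*22) = -3105 + (9 - 10 - ⅓*484 + 22/3) = -3105 + (9 - 10 - 484/3 + 22/3) = -3105 - 155 = -3260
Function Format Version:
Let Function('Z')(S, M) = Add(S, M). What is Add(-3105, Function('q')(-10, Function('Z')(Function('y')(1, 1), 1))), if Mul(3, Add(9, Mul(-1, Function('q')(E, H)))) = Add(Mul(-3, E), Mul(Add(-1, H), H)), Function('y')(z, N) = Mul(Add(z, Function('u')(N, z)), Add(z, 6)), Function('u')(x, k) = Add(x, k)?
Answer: -3260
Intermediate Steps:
Function('u')(x, k) = Add(k, x)
Function('y')(z, N) = Mul(Add(6, z), Add(N, Mul(2, z))) (Function('y')(z, N) = Mul(Add(z, Add(z, N)), Add(z, 6)) = Mul(Add(z, Add(N, z)), Add(6, z)) = Mul(Add(N, Mul(2, z)), Add(6, z)) = Mul(Add(6, z), Add(N, Mul(2, z))))
Function('Z')(S, M) = Add(M, S)
Function('q')(E, H) = Add(9, E, Mul(Rational(-1, 3), H, Add(-1, H))) (Function('q')(E, H) = Add(9, Mul(Rational(-1, 3), Add(Mul(-3, E), Mul(Add(-1, H), H)))) = Add(9, Mul(Rational(-1, 3), Add(Mul(-3, E), Mul(H, Add(-1, H))))) = Add(9, Add(E, Mul(Rational(-1, 3), H, Add(-1, H)))) = Add(9, E, Mul(Rational(-1, 3), H, Add(-1, H))))
Add(-3105, Function('q')(-10, Function('Z')(Function('y')(1, 1), 1))) = Add(-3105, Add(9, -10, Mul(Rational(-1, 3), Pow(Add(1, Add(Pow(1, 2), Mul(6, 1), Mul(12, 1), Mul(1, Add(1, 1)))), 2)), Mul(Rational(1, 3), Add(1, Add(Pow(1, 2), Mul(6, 1), Mul(12, 1), Mul(1, Add(1, 1))))))) = Add(-3105, Add(9, -10, Mul(Rational(-1, 3), Pow(Add(1, Add(1, 6, 12, Mul(1, 2))), 2)), Mul(Rational(1, 3), Add(1, Add(1, 6, 12, Mul(1, 2)))))) = Add(-3105, Add(9, -10, Mul(Rational(-1, 3), Pow(Add(1, Add(1, 6, 12, 2)), 2)), Mul(Rational(1, 3), Add(1, Add(1, 6, 12, 2))))) = Add(-3105, Add(9, -10, Mul(Rational(-1, 3), Pow(Add(1, 21), 2)), Mul(Rational(1, 3), Add(1, 21)))) = Add(-3105, Add(9, -10, Mul(Rational(-1, 3), Pow(22, 2)), Mul(Rational(1, 3), 22))) = Add(-3105, Add(9, -10, Mul(Rational(-1, 3), 484), Rational(22, 3))) = Add(-3105, Add(9, -10, Rational(-484, 3), Rational(22, 3))) = Add(-3105, -155) = -3260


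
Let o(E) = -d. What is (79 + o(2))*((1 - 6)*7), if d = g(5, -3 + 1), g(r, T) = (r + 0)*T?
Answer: -3115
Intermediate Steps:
g(r, T) = T*r (g(r, T) = r*T = T*r)
d = -10 (d = (-3 + 1)*5 = -2*5 = -10)
o(E) = 10 (o(E) = -1*(-10) = 10)
(79 + o(2))*((1 - 6)*7) = (79 + 10)*((1 - 6)*7) = 89*(-5*7) = 89*(-35) = -3115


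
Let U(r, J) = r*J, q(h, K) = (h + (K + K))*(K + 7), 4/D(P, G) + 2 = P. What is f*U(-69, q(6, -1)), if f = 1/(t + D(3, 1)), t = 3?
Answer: -1656/7 ≈ -236.57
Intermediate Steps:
D(P, G) = 4/(-2 + P)
q(h, K) = (7 + K)*(h + 2*K) (q(h, K) = (h + 2*K)*(7 + K) = (7 + K)*(h + 2*K))
U(r, J) = J*r
f = ⅐ (f = 1/(3 + 4/(-2 + 3)) = 1/(3 + 4/1) = 1/(3 + 4*1) = 1/(3 + 4) = 1/7 = ⅐ ≈ 0.14286)
f*U(-69, q(6, -1)) = ((2*(-1)² + 7*6 + 14*(-1) - 1*6)*(-69))/7 = ((2*1 + 42 - 14 - 6)*(-69))/7 = ((2 + 42 - 14 - 6)*(-69))/7 = (24*(-69))/7 = (⅐)*(-1656) = -1656/7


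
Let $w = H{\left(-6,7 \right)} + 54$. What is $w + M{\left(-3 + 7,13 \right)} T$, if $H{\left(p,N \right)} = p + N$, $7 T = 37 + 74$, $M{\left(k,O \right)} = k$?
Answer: $\frac{829}{7} \approx 118.43$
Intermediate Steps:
$T = \frac{111}{7}$ ($T = \frac{37 + 74}{7} = \frac{1}{7} \cdot 111 = \frac{111}{7} \approx 15.857$)
$H{\left(p,N \right)} = N + p$
$w = 55$ ($w = \left(7 - 6\right) + 54 = 1 + 54 = 55$)
$w + M{\left(-3 + 7,13 \right)} T = 55 + \left(-3 + 7\right) \frac{111}{7} = 55 + 4 \cdot \frac{111}{7} = 55 + \frac{444}{7} = \frac{829}{7}$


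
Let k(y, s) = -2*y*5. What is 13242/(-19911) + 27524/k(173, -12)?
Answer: -95156504/5741005 ≈ -16.575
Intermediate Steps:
k(y, s) = -10*y
13242/(-19911) + 27524/k(173, -12) = 13242/(-19911) + 27524/((-10*173)) = 13242*(-1/19911) + 27524/(-1730) = -4414/6637 + 27524*(-1/1730) = -4414/6637 - 13762/865 = -95156504/5741005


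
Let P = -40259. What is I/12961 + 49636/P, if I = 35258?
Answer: 776119626/521796899 ≈ 1.4874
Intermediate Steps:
I/12961 + 49636/P = 35258/12961 + 49636/(-40259) = 35258*(1/12961) + 49636*(-1/40259) = 35258/12961 - 49636/40259 = 776119626/521796899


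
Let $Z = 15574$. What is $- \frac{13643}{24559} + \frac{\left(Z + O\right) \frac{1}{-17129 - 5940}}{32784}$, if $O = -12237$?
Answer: $- \frac{10318202305111}{18573826703664} \approx -0.55552$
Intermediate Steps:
$- \frac{13643}{24559} + \frac{\left(Z + O\right) \frac{1}{-17129 - 5940}}{32784} = - \frac{13643}{24559} + \frac{\left(15574 - 12237\right) \frac{1}{-17129 - 5940}}{32784} = \left(-13643\right) \frac{1}{24559} + \frac{3337}{-23069} \cdot \frac{1}{32784} = - \frac{13643}{24559} + 3337 \left(- \frac{1}{23069}\right) \frac{1}{32784} = - \frac{13643}{24559} - \frac{3337}{756294096} = - \frac{10318202305111}{18573826703664}$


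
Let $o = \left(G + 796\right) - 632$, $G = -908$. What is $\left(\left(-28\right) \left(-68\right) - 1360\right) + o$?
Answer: $-200$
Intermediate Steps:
$o = -744$ ($o = \left(-908 + 796\right) - 632 = -112 - 632 = -744$)
$\left(\left(-28\right) \left(-68\right) - 1360\right) + o = \left(\left(-28\right) \left(-68\right) - 1360\right) - 744 = \left(1904 - 1360\right) - 744 = 544 - 744 = -200$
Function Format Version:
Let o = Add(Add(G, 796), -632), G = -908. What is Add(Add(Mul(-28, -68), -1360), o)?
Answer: -200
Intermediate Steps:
o = -744 (o = Add(Add(-908, 796), -632) = Add(-112, -632) = -744)
Add(Add(Mul(-28, -68), -1360), o) = Add(Add(Mul(-28, -68), -1360), -744) = Add(Add(1904, -1360), -744) = Add(544, -744) = -200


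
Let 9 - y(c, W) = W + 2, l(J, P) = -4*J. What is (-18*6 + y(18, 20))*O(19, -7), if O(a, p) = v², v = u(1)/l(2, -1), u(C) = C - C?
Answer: 0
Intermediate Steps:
u(C) = 0
v = 0 (v = 0/((-4*2)) = 0/(-8) = 0*(-⅛) = 0)
y(c, W) = 7 - W (y(c, W) = 9 - (W + 2) = 9 - (2 + W) = 9 + (-2 - W) = 7 - W)
O(a, p) = 0 (O(a, p) = 0² = 0)
(-18*6 + y(18, 20))*O(19, -7) = (-18*6 + (7 - 1*20))*0 = (-108 + (7 - 20))*0 = (-108 - 13)*0 = -121*0 = 0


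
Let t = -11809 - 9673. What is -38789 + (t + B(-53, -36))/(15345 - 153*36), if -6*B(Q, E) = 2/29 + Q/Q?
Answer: -66396464281/1711638 ≈ -38791.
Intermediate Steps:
B(Q, E) = -31/174 (B(Q, E) = -(2/29 + Q/Q)/6 = -(2*(1/29) + 1)/6 = -(2/29 + 1)/6 = -⅙*31/29 = -31/174)
t = -21482
-38789 + (t + B(-53, -36))/(15345 - 153*36) = -38789 + (-21482 - 31/174)/(15345 - 153*36) = -38789 - 3737899/(174*(15345 - 5508)) = -38789 - 3737899/174/9837 = -38789 - 3737899/174*1/9837 = -38789 - 3737899/1711638 = -66396464281/1711638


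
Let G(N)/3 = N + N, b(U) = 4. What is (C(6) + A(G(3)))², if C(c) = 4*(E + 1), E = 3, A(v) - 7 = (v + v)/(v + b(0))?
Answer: 73441/121 ≈ 606.95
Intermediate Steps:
G(N) = 6*N (G(N) = 3*(N + N) = 3*(2*N) = 6*N)
A(v) = 7 + 2*v/(4 + v) (A(v) = 7 + (v + v)/(v + 4) = 7 + (2*v)/(4 + v) = 7 + 2*v/(4 + v))
C(c) = 16 (C(c) = 4*(3 + 1) = 4*4 = 16)
(C(6) + A(G(3)))² = (16 + (28 + 9*(6*3))/(4 + 6*3))² = (16 + (28 + 9*18)/(4 + 18))² = (16 + (28 + 162)/22)² = (16 + (1/22)*190)² = (16 + 95/11)² = (271/11)² = 73441/121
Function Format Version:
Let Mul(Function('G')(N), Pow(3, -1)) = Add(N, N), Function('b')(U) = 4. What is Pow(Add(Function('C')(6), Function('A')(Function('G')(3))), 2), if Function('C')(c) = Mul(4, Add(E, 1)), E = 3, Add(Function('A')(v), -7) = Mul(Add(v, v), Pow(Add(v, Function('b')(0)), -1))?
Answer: Rational(73441, 121) ≈ 606.95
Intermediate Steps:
Function('G')(N) = Mul(6, N) (Function('G')(N) = Mul(3, Add(N, N)) = Mul(3, Mul(2, N)) = Mul(6, N))
Function('A')(v) = Add(7, Mul(2, v, Pow(Add(4, v), -1))) (Function('A')(v) = Add(7, Mul(Add(v, v), Pow(Add(v, 4), -1))) = Add(7, Mul(Mul(2, v), Pow(Add(4, v), -1))) = Add(7, Mul(2, v, Pow(Add(4, v), -1))))
Function('C')(c) = 16 (Function('C')(c) = Mul(4, Add(3, 1)) = Mul(4, 4) = 16)
Pow(Add(Function('C')(6), Function('A')(Function('G')(3))), 2) = Pow(Add(16, Mul(Pow(Add(4, Mul(6, 3)), -1), Add(28, Mul(9, Mul(6, 3))))), 2) = Pow(Add(16, Mul(Pow(Add(4, 18), -1), Add(28, Mul(9, 18)))), 2) = Pow(Add(16, Mul(Pow(22, -1), Add(28, 162))), 2) = Pow(Add(16, Mul(Rational(1, 22), 190)), 2) = Pow(Add(16, Rational(95, 11)), 2) = Pow(Rational(271, 11), 2) = Rational(73441, 121)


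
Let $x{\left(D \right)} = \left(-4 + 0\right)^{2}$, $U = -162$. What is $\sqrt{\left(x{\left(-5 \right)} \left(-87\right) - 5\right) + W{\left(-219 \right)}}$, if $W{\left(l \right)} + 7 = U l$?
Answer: $3 \sqrt{3786} \approx 184.59$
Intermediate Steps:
$x{\left(D \right)} = 16$ ($x{\left(D \right)} = \left(-4\right)^{2} = 16$)
$W{\left(l \right)} = -7 - 162 l$
$\sqrt{\left(x{\left(-5 \right)} \left(-87\right) - 5\right) + W{\left(-219 \right)}} = \sqrt{\left(16 \left(-87\right) - 5\right) - -35471} = \sqrt{\left(-1392 - 5\right) + \left(-7 + 35478\right)} = \sqrt{-1397 + 35471} = \sqrt{34074} = 3 \sqrt{3786}$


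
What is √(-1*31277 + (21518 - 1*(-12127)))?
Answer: 8*√37 ≈ 48.662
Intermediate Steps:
√(-1*31277 + (21518 - 1*(-12127))) = √(-31277 + (21518 + 12127)) = √(-31277 + 33645) = √2368 = 8*√37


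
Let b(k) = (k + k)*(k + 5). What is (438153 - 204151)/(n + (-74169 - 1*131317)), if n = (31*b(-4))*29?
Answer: -117001/106339 ≈ -1.1003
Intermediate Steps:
b(k) = 2*k*(5 + k) (b(k) = (2*k)*(5 + k) = 2*k*(5 + k))
n = -7192 (n = (31*(2*(-4)*(5 - 4)))*29 = (31*(2*(-4)*1))*29 = (31*(-8))*29 = -248*29 = -7192)
(438153 - 204151)/(n + (-74169 - 1*131317)) = (438153 - 204151)/(-7192 + (-74169 - 1*131317)) = 234002/(-7192 + (-74169 - 131317)) = 234002/(-7192 - 205486) = 234002/(-212678) = 234002*(-1/212678) = -117001/106339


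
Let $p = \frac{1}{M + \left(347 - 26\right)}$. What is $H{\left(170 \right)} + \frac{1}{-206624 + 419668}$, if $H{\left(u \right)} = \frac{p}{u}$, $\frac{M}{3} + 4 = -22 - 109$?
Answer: $- \frac{2923}{44739240} \approx -6.5334 \cdot 10^{-5}$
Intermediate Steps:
$M = -405$ ($M = -12 + 3 \left(-22 - 109\right) = -12 + 3 \left(-131\right) = -12 - 393 = -405$)
$p = - \frac{1}{84}$ ($p = \frac{1}{-405 + \left(347 - 26\right)} = \frac{1}{-405 + 321} = \frac{1}{-84} = - \frac{1}{84} \approx -0.011905$)
$H{\left(u \right)} = - \frac{1}{84 u}$
$H{\left(170 \right)} + \frac{1}{-206624 + 419668} = - \frac{1}{84 \cdot 170} + \frac{1}{-206624 + 419668} = \left(- \frac{1}{84}\right) \frac{1}{170} + \frac{1}{213044} = - \frac{1}{14280} + \frac{1}{213044} = - \frac{2923}{44739240}$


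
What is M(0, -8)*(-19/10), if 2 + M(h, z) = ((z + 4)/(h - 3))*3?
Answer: -19/5 ≈ -3.8000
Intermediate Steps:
M(h, z) = -2 + 3*(4 + z)/(-3 + h) (M(h, z) = -2 + ((z + 4)/(h - 3))*3 = -2 + ((4 + z)/(-3 + h))*3 = -2 + 3*(4 + z)/(-3 + h))
M(0, -8)*(-19/10) = ((18 - 2*0 + 3*(-8))/(-3 + 0))*(-19/10) = ((18 + 0 - 24)/(-3))*(-19*1/10) = -1/3*(-6)*(-19/10) = 2*(-19/10) = -19/5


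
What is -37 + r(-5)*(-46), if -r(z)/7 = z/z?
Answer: 285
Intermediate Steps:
r(z) = -7 (r(z) = -7*z/z = -7*1 = -7)
-37 + r(-5)*(-46) = -37 - 7*(-46) = -37 + 322 = 285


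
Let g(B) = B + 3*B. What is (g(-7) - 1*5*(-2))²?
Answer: 324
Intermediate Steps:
g(B) = 4*B
(g(-7) - 1*5*(-2))² = (4*(-7) - 1*5*(-2))² = (-28 - 5*(-2))² = (-28 + 10)² = (-18)² = 324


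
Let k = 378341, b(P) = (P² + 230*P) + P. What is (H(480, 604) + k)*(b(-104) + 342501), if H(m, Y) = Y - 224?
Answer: 124710174253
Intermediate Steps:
H(m, Y) = -224 + Y
b(P) = P² + 231*P
(H(480, 604) + k)*(b(-104) + 342501) = ((-224 + 604) + 378341)*(-104*(231 - 104) + 342501) = (380 + 378341)*(-104*127 + 342501) = 378721*(-13208 + 342501) = 378721*329293 = 124710174253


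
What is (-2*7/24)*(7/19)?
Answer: -49/228 ≈ -0.21491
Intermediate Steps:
(-2*7/24)*(7/19) = (-14*1/24)*(7*(1/19)) = -7/12*7/19 = -49/228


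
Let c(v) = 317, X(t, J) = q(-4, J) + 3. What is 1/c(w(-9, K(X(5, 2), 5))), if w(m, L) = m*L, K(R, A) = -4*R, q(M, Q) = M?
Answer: 1/317 ≈ 0.0031546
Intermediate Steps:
X(t, J) = -1 (X(t, J) = -4 + 3 = -1)
w(m, L) = L*m
1/c(w(-9, K(X(5, 2), 5))) = 1/317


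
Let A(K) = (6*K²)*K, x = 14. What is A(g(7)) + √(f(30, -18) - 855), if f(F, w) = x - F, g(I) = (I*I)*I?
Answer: 242121642 + I*√871 ≈ 2.4212e+8 + 29.513*I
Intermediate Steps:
g(I) = I³ (g(I) = I²*I = I³)
f(F, w) = 14 - F
A(K) = 6*K³
A(g(7)) + √(f(30, -18) - 855) = 6*(7³)³ + √((14 - 1*30) - 855) = 6*343³ + √((14 - 30) - 855) = 6*40353607 + √(-16 - 855) = 242121642 + √(-871) = 242121642 + I*√871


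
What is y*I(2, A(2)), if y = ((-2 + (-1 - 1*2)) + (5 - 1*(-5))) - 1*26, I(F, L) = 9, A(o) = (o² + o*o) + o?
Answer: -189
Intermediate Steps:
A(o) = o + 2*o² (A(o) = (o² + o²) + o = 2*o² + o = o + 2*o²)
y = -21 (y = ((-2 + (-1 - 2)) + (5 + 5)) - 26 = ((-2 - 3) + 10) - 26 = (-5 + 10) - 26 = 5 - 26 = -21)
y*I(2, A(2)) = -21*9 = -189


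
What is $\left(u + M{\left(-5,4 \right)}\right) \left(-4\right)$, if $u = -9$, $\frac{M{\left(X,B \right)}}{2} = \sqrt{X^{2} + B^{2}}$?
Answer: $36 - 8 \sqrt{41} \approx -15.225$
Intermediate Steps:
$M{\left(X,B \right)} = 2 \sqrt{B^{2} + X^{2}}$ ($M{\left(X,B \right)} = 2 \sqrt{X^{2} + B^{2}} = 2 \sqrt{B^{2} + X^{2}}$)
$\left(u + M{\left(-5,4 \right)}\right) \left(-4\right) = \left(-9 + 2 \sqrt{4^{2} + \left(-5\right)^{2}}\right) \left(-4\right) = \left(-9 + 2 \sqrt{16 + 25}\right) \left(-4\right) = \left(-9 + 2 \sqrt{41}\right) \left(-4\right) = 36 - 8 \sqrt{41}$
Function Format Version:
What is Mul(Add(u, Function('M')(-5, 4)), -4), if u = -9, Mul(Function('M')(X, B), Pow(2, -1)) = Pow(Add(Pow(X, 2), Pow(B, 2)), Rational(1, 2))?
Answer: Add(36, Mul(-8, Pow(41, Rational(1, 2)))) ≈ -15.225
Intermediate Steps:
Function('M')(X, B) = Mul(2, Pow(Add(Pow(B, 2), Pow(X, 2)), Rational(1, 2))) (Function('M')(X, B) = Mul(2, Pow(Add(Pow(X, 2), Pow(B, 2)), Rational(1, 2))) = Mul(2, Pow(Add(Pow(B, 2), Pow(X, 2)), Rational(1, 2))))
Mul(Add(u, Function('M')(-5, 4)), -4) = Mul(Add(-9, Mul(2, Pow(Add(Pow(4, 2), Pow(-5, 2)), Rational(1, 2)))), -4) = Mul(Add(-9, Mul(2, Pow(Add(16, 25), Rational(1, 2)))), -4) = Mul(Add(-9, Mul(2, Pow(41, Rational(1, 2)))), -4) = Add(36, Mul(-8, Pow(41, Rational(1, 2))))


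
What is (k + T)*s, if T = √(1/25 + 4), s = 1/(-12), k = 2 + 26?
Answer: -7/3 - √101/60 ≈ -2.5008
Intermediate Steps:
k = 28
s = -1/12 ≈ -0.083333
T = √101/5 (T = √(1/25 + 4) = √(101/25) = √101/5 ≈ 2.0100)
(k + T)*s = (28 + √101/5)*(-1/12) = -7/3 - √101/60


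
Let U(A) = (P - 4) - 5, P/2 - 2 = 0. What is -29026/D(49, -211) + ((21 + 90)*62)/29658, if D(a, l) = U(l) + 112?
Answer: -143352789/528901 ≈ -271.04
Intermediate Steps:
P = 4 (P = 4 + 2*0 = 4 + 0 = 4)
U(A) = -5 (U(A) = (4 - 4) - 5 = 0 - 5 = -5)
D(a, l) = 107 (D(a, l) = -5 + 112 = 107)
-29026/D(49, -211) + ((21 + 90)*62)/29658 = -29026/107 + ((21 + 90)*62)/29658 = -29026*1/107 + (111*62)*(1/29658) = -29026/107 + 6882*(1/29658) = -29026/107 + 1147/4943 = -143352789/528901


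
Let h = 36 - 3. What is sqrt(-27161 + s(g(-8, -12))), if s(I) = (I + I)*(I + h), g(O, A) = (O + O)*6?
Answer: I*sqrt(15065) ≈ 122.74*I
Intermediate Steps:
h = 33
g(O, A) = 12*O (g(O, A) = (2*O)*6 = 12*O)
s(I) = 2*I*(33 + I) (s(I) = (I + I)*(I + 33) = (2*I)*(33 + I) = 2*I*(33 + I))
sqrt(-27161 + s(g(-8, -12))) = sqrt(-27161 + 2*(12*(-8))*(33 + 12*(-8))) = sqrt(-27161 + 2*(-96)*(33 - 96)) = sqrt(-27161 + 2*(-96)*(-63)) = sqrt(-27161 + 12096) = sqrt(-15065) = I*sqrt(15065)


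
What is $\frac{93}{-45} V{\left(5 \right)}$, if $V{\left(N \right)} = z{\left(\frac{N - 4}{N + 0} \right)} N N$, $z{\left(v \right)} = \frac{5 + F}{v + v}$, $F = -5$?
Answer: $0$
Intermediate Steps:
$z{\left(v \right)} = 0$ ($z{\left(v \right)} = \frac{5 - 5}{v + v} = \frac{0}{2 v} = 0 \frac{1}{2 v} = 0$)
$V{\left(N \right)} = 0$ ($V{\left(N \right)} = 0 N N = 0 N = 0$)
$\frac{93}{-45} V{\left(5 \right)} = \frac{93}{-45} \cdot 0 = 93 \left(- \frac{1}{45}\right) 0 = \left(- \frac{31}{15}\right) 0 = 0$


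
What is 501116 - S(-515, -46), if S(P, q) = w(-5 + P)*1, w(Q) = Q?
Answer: 501636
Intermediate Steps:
S(P, q) = -5 + P (S(P, q) = (-5 + P)*1 = -5 + P)
501116 - S(-515, -46) = 501116 - (-5 - 515) = 501116 - 1*(-520) = 501116 + 520 = 501636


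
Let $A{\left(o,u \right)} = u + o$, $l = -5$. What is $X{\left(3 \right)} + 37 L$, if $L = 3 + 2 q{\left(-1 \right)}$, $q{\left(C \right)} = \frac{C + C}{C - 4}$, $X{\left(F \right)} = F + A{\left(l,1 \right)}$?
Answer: $\frac{698}{5} \approx 139.6$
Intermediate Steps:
$A{\left(o,u \right)} = o + u$
$X{\left(F \right)} = -4 + F$ ($X{\left(F \right)} = F + \left(-5 + 1\right) = F - 4 = -4 + F$)
$q{\left(C \right)} = \frac{2 C}{-4 + C}$
$L = \frac{19}{5}$ ($L = 3 + 2 \cdot 2 \left(-1\right) \frac{1}{-4 - 1} = 3 + 2 \cdot 2 \left(-1\right) \frac{1}{-5} = 3 + 2 \cdot 2 \left(-1\right) \left(- \frac{1}{5}\right) = 3 + 2 \cdot \frac{2}{5} = 3 + \frac{4}{5} = \frac{19}{5} \approx 3.8$)
$X{\left(3 \right)} + 37 L = \left(-4 + 3\right) + 37 \cdot \frac{19}{5} = -1 + \frac{703}{5} = \frac{698}{5}$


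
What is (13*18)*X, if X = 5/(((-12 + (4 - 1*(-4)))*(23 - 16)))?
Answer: -585/14 ≈ -41.786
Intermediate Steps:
X = -5/28 (X = 5/(((-12 + (4 + 4))*7)) = 5/(((-12 + 8)*7)) = 5/((-4*7)) = 5/(-28) = 5*(-1/28) = -5/28 ≈ -0.17857)
(13*18)*X = (13*18)*(-5/28) = 234*(-5/28) = -585/14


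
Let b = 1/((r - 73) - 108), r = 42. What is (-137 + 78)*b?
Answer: 59/139 ≈ 0.42446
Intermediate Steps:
b = -1/139 (b = 1/((42 - 73) - 108) = 1/(-31 - 108) = 1/(-139) = -1/139 ≈ -0.0071942)
(-137 + 78)*b = (-137 + 78)*(-1/139) = -59*(-1/139) = 59/139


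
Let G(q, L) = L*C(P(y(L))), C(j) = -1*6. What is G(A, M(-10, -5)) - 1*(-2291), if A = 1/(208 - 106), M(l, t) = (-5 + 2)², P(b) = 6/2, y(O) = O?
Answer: 2237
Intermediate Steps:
P(b) = 3 (P(b) = 6*(½) = 3)
C(j) = -6
M(l, t) = 9 (M(l, t) = (-3)² = 9)
A = 1/102 ≈ 0.0098039
G(q, L) = -6*L (G(q, L) = L*(-6) = -6*L)
G(A, M(-10, -5)) - 1*(-2291) = -6*9 - 1*(-2291) = -54 + 2291 = 2237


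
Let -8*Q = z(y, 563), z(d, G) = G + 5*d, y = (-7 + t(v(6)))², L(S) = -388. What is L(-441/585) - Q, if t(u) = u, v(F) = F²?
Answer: 208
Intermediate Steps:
y = 841 (y = (-7 + 6²)² = (-7 + 36)² = 29² = 841)
Q = -596 (Q = -(563 + 5*841)/8 = -(563 + 4205)/8 = -⅛*4768 = -596)
L(-441/585) - Q = -388 - 1*(-596) = -388 + 596 = 208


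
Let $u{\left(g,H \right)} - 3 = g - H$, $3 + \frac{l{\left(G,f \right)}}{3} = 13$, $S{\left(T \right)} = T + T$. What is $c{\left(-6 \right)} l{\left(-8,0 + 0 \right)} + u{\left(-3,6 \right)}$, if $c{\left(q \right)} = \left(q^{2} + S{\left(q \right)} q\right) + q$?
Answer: $3054$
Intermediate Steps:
$S{\left(T \right)} = 2 T$
$l{\left(G,f \right)} = 30$ ($l{\left(G,f \right)} = -9 + 3 \cdot 13 = -9 + 39 = 30$)
$u{\left(g,H \right)} = 3 + g - H$ ($u{\left(g,H \right)} = 3 - \left(H - g\right) = 3 + g - H$)
$c{\left(q \right)} = q + 3 q^{2}$ ($c{\left(q \right)} = \left(q^{2} + 2 q q\right) + q = \left(q^{2} + 2 q^{2}\right) + q = 3 q^{2} + q = q + 3 q^{2}$)
$c{\left(-6 \right)} l{\left(-8,0 + 0 \right)} + u{\left(-3,6 \right)} = - 6 \left(1 + 3 \left(-6\right)\right) 30 - 6 = - 6 \left(1 - 18\right) 30 - 6 = \left(-6\right) \left(-17\right) 30 - 6 = 102 \cdot 30 - 6 = 3060 - 6 = 3054$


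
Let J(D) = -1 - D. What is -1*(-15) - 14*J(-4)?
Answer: -27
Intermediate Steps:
-1*(-15) - 14*J(-4) = -1*(-15) - 14*(-1 - 1*(-4)) = 15 - 14*(-1 + 4) = 15 - 14*3 = 15 - 42 = -27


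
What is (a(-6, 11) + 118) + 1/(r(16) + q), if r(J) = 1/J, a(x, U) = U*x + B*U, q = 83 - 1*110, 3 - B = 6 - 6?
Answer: 36619/431 ≈ 84.963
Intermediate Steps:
B = 3 (B = 3 - (6 - 6) = 3 - 1*0 = 3 + 0 = 3)
q = -27 (q = 83 - 110 = -27)
a(x, U) = 3*U + U*x (a(x, U) = U*x + 3*U = 3*U + U*x)
(a(-6, 11) + 118) + 1/(r(16) + q) = (11*(3 - 6) + 118) + 1/(1/16 - 27) = (11*(-3) + 118) + 1/(1/16 - 27) = (-33 + 118) + 1/(-431/16) = 85 - 16/431 = 36619/431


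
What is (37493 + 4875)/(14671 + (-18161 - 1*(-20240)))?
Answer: 21184/8375 ≈ 2.5294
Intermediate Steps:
(37493 + 4875)/(14671 + (-18161 - 1*(-20240))) = 42368/(14671 + (-18161 + 20240)) = 42368/(14671 + 2079) = 42368/16750 = 42368*(1/16750) = 21184/8375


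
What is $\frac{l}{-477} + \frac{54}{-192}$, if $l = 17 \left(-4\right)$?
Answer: $- \frac{2117}{15264} \approx -0.13869$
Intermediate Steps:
$l = -68$
$\frac{l}{-477} + \frac{54}{-192} = - \frac{68}{-477} + \frac{54}{-192} = \left(-68\right) \left(- \frac{1}{477}\right) + 54 \left(- \frac{1}{192}\right) = \frac{68}{477} - \frac{9}{32} = - \frac{2117}{15264}$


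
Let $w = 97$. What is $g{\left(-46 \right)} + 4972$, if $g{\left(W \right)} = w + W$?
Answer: $5023$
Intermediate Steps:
$g{\left(W \right)} = 97 + W$
$g{\left(-46 \right)} + 4972 = \left(97 - 46\right) + 4972 = 51 + 4972 = 5023$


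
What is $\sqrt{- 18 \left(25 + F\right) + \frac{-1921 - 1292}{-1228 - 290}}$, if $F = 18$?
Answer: $\frac{3 i \sqrt{21958882}}{506} \approx 27.783 i$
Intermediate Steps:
$\sqrt{- 18 \left(25 + F\right) + \frac{-1921 - 1292}{-1228 - 290}} = \sqrt{- 18 \left(25 + 18\right) + \frac{-1921 - 1292}{-1228 - 290}} = \sqrt{\left(-18\right) 43 - \frac{3213}{-1518}} = \sqrt{-774 - - \frac{1071}{506}} = \sqrt{-774 + \frac{1071}{506}} = \sqrt{- \frac{390573}{506}} = \frac{3 i \sqrt{21958882}}{506}$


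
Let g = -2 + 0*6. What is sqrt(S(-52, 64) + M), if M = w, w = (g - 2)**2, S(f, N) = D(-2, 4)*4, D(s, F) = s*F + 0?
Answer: 4*I ≈ 4.0*I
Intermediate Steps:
D(s, F) = F*s (D(s, F) = F*s + 0 = F*s)
g = -2 (g = -2 + 0 = -2)
S(f, N) = -32 (S(f, N) = (4*(-2))*4 = -8*4 = -32)
w = 16 (w = (-2 - 2)**2 = (-4)**2 = 16)
M = 16
sqrt(S(-52, 64) + M) = sqrt(-32 + 16) = sqrt(-16) = 4*I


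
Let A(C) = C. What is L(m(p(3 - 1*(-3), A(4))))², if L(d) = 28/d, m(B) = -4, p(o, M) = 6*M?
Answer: 49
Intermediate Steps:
L(m(p(3 - 1*(-3), A(4))))² = (28/(-4))² = (28*(-¼))² = (-7)² = 49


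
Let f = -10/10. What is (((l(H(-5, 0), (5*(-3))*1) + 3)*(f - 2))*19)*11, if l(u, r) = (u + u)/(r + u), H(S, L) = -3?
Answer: -2090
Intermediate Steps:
f = -1 (f = -10*1/10 = -1)
l(u, r) = 2*u/(r + u) (l(u, r) = (2*u)/(r + u) = 2*u/(r + u))
(((l(H(-5, 0), (5*(-3))*1) + 3)*(f - 2))*19)*11 = (((2*(-3)/((5*(-3))*1 - 3) + 3)*(-1 - 2))*19)*11 = (((2*(-3)/(-15*1 - 3) + 3)*(-3))*19)*11 = (((2*(-3)/(-15 - 3) + 3)*(-3))*19)*11 = (((2*(-3)/(-18) + 3)*(-3))*19)*11 = (((2*(-3)*(-1/18) + 3)*(-3))*19)*11 = (((1/3 + 3)*(-3))*19)*11 = (((10/3)*(-3))*19)*11 = -10*19*11 = -190*11 = -2090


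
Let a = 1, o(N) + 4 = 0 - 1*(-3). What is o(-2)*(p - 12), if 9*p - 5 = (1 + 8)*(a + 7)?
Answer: 31/9 ≈ 3.4444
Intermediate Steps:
o(N) = -1 (o(N) = -4 + (0 - 1*(-3)) = -4 + (0 + 3) = -4 + 3 = -1)
p = 77/9 (p = 5/9 + ((1 + 8)*(1 + 7))/9 = 5/9 + (9*8)/9 = 5/9 + (1/9)*72 = 5/9 + 8 = 77/9 ≈ 8.5556)
o(-2)*(p - 12) = -(77/9 - 12) = -1*(-31/9) = 31/9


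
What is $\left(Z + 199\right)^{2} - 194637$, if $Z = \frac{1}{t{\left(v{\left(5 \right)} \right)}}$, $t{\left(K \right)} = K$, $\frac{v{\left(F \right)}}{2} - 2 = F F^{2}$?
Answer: $- \frac{10002201483}{64516} \approx -1.5503 \cdot 10^{5}$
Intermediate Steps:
$v{\left(F \right)} = 4 + 2 F^{3}$ ($v{\left(F \right)} = 4 + 2 F F^{2} = 4 + 2 F^{3}$)
$Z = \frac{1}{254}$ ($Z = \frac{1}{4 + 2 \cdot 5^{3}} = \frac{1}{4 + 2 \cdot 125} = \frac{1}{4 + 250} = \frac{1}{254} \approx 0.003937$)
$\left(Z + 199\right)^{2} - 194637 = \left(\frac{1}{254} + 199\right)^{2} - 194637 = \left(\frac{50547}{254}\right)^{2} - 194637 = \frac{2554999209}{64516} - 194637 = - \frac{10002201483}{64516}$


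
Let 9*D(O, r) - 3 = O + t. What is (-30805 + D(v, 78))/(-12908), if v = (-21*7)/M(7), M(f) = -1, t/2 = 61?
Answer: 276973/116172 ≈ 2.3842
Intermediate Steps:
t = 122 (t = 2*61 = 122)
v = 147 (v = -21*7/(-1) = -147*(-1) = 147)
D(O, r) = 125/9 + O/9 (D(O, r) = ⅓ + (O + 122)/9 = ⅓ + (122 + O)/9 = ⅓ + (122/9 + O/9) = 125/9 + O/9)
(-30805 + D(v, 78))/(-12908) = (-30805 + (125/9 + (⅑)*147))/(-12908) = (-30805 + (125/9 + 49/3))*(-1/12908) = (-30805 + 272/9)*(-1/12908) = -276973/9*(-1/12908) = 276973/116172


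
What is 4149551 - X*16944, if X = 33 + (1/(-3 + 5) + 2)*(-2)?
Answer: 3675119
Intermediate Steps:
X = 28 (X = 33 + (1/2 + 2)*(-2) = 33 + (5/2)*(-2) = 33 - 5 = 28)
4149551 - X*16944 = 4149551 - 28*16944 = 4149551 - 1*474432 = 4149551 - 474432 = 3675119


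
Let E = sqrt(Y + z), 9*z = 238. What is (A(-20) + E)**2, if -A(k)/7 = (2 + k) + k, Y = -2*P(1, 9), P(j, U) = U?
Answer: 636880/9 + 1064*sqrt(19)/3 ≈ 72310.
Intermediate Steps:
Y = -18 (Y = -2*9 = -18)
z = 238/9 (z = (1/9)*238 = 238/9 ≈ 26.444)
A(k) = -14 - 14*k (A(k) = -7*((2 + k) + k) = -7*(2 + 2*k) = -14 - 14*k)
E = 2*sqrt(19)/3 (E = sqrt(-18 + 238/9) = sqrt(76/9) = 2*sqrt(19)/3 ≈ 2.9059)
(A(-20) + E)**2 = ((-14 - 14*(-20)) + 2*sqrt(19)/3)**2 = ((-14 + 280) + 2*sqrt(19)/3)**2 = (266 + 2*sqrt(19)/3)**2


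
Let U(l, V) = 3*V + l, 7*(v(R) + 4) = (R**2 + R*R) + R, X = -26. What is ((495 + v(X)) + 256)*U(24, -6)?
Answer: 39330/7 ≈ 5618.6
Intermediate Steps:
v(R) = -4 + R/7 + 2*R**2/7 (v(R) = -4 + ((R**2 + R*R) + R)/7 = -4 + ((R**2 + R**2) + R)/7 = -4 + (2*R**2 + R)/7 = -4 + (R + 2*R**2)/7 = -4 + (R/7 + 2*R**2/7) = -4 + R/7 + 2*R**2/7)
U(l, V) = l + 3*V
((495 + v(X)) + 256)*U(24, -6) = ((495 + (-4 + (1/7)*(-26) + (2/7)*(-26)**2)) + 256)*(24 + 3*(-6)) = ((495 + (-4 - 26/7 + (2/7)*676)) + 256)*(24 - 18) = ((495 + (-4 - 26/7 + 1352/7)) + 256)*6 = ((495 + 1298/7) + 256)*6 = (4763/7 + 256)*6 = (6555/7)*6 = 39330/7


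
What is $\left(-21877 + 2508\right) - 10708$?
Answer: $-30077$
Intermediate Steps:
$\left(-21877 + 2508\right) - 10708 = -19369 - 10708 = -30077$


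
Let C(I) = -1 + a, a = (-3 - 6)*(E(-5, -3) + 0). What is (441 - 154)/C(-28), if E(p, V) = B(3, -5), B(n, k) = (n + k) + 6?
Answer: -287/37 ≈ -7.7568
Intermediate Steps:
B(n, k) = 6 + k + n (B(n, k) = (k + n) + 6 = 6 + k + n)
E(p, V) = 4 (E(p, V) = 6 - 5 + 3 = 4)
a = -36 (a = (-3 - 6)*(4 + 0) = -9*4 = -36)
C(I) = -37 (C(I) = -1 - 36 = -37)
(441 - 154)/C(-28) = (441 - 154)/(-37) = 287*(-1/37) = -287/37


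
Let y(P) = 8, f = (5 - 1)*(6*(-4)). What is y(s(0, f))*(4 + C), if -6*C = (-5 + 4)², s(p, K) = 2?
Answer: 92/3 ≈ 30.667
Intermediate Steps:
f = -96 (f = 4*(-24) = -96)
C = -⅙ (C = -(-5 + 4)²/6 = -⅙*(-1)² = -⅙*1 = -⅙ ≈ -0.16667)
y(s(0, f))*(4 + C) = 8*(4 - ⅙) = 8*(23/6) = 92/3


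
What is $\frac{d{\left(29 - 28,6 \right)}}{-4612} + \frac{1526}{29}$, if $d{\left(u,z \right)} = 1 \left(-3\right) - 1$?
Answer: $\frac{1759507}{33437} \approx 52.622$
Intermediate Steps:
$d{\left(u,z \right)} = -4$ ($d{\left(u,z \right)} = -3 - 1 = -4$)
$\frac{d{\left(29 - 28,6 \right)}}{-4612} + \frac{1526}{29} = - \frac{4}{-4612} + \frac{1526}{29} = \left(-4\right) \left(- \frac{1}{4612}\right) + 1526 \cdot \frac{1}{29} = \frac{1}{1153} + \frac{1526}{29} = \frac{1759507}{33437}$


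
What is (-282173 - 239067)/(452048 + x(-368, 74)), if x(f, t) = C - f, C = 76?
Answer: -130310/113123 ≈ -1.1519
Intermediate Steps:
x(f, t) = 76 - f
(-282173 - 239067)/(452048 + x(-368, 74)) = (-282173 - 239067)/(452048 + (76 - 1*(-368))) = -521240/(452048 + (76 + 368)) = -521240/(452048 + 444) = -521240/452492 = -521240*1/452492 = -130310/113123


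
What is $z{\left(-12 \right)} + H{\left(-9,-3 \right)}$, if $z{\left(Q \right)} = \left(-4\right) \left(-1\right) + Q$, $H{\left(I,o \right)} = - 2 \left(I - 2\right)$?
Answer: $14$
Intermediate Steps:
$H{\left(I,o \right)} = 4 - 2 I$ ($H{\left(I,o \right)} = - 2 \left(-2 + I\right) = 4 - 2 I$)
$z{\left(Q \right)} = 4 + Q$
$z{\left(-12 \right)} + H{\left(-9,-3 \right)} = \left(4 - 12\right) + \left(4 - -18\right) = -8 + \left(4 + 18\right) = -8 + 22 = 14$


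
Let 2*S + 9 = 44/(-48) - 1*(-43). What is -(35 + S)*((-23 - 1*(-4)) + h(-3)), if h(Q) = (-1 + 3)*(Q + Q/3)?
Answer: 11133/8 ≈ 1391.6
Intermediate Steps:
S = 397/24 (S = -9/2 + (44/(-48) - 1*(-43))/2 = -9/2 + (44*(-1/48) + 43)/2 = -9/2 + (-11/12 + 43)/2 = -9/2 + (½)*(505/12) = -9/2 + 505/24 = 397/24 ≈ 16.542)
h(Q) = 8*Q/3 (h(Q) = 2*(Q + Q*(⅓)) = 2*(Q + Q/3) = 2*(4*Q/3) = 8*Q/3)
-(35 + S)*((-23 - 1*(-4)) + h(-3)) = -(35 + 397/24)*((-23 - 1*(-4)) + (8/3)*(-3)) = -1237*((-23 + 4) - 8)/24 = -1237*(-19 - 8)/24 = -1237*(-27)/24 = -1*(-11133/8) = 11133/8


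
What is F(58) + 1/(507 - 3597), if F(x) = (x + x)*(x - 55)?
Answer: 1075319/3090 ≈ 348.00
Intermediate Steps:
F(x) = 2*x*(-55 + x) (F(x) = (2*x)*(-55 + x) = 2*x*(-55 + x))
F(58) + 1/(507 - 3597) = 2*58*(-55 + 58) + 1/(507 - 3597) = 2*58*3 + 1/(-3090) = 348 - 1/3090 = 1075319/3090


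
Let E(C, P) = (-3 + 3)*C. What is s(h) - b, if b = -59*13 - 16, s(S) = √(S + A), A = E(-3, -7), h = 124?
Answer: 783 + 2*√31 ≈ 794.14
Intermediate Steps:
E(C, P) = 0 (E(C, P) = 0*C = 0)
A = 0
s(S) = √S (s(S) = √(S + 0) = √S)
b = -783 (b = -767 - 16 = -783)
s(h) - b = √124 - 1*(-783) = 2*√31 + 783 = 783 + 2*√31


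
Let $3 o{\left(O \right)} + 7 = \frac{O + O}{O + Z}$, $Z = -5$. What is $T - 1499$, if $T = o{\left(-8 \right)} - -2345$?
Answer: $\frac{10973}{13} \approx 844.08$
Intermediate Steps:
$o{\left(O \right)} = - \frac{7}{3} + \frac{2 O}{3 \left(-5 + O\right)}$ ($o{\left(O \right)} = - \frac{7}{3} + \frac{\left(O + O\right) \frac{1}{O - 5}}{3} = - \frac{7}{3} + \frac{2 O \frac{1}{-5 + O}}{3} = - \frac{7}{3} + \frac{2 O}{3 \left(-5 + O\right)}$)
$T = \frac{30460}{13}$ ($T = \frac{5 \left(7 - -8\right)}{3 \left(-5 - 8\right)} - -2345 = \frac{5 \left(7 + 8\right)}{3 \left(-13\right)} + 2345 = \frac{5}{3} \left(- \frac{1}{13}\right) 15 + 2345 = - \frac{25}{13} + 2345 = \frac{30460}{13} \approx 2343.1$)
$T - 1499 = \frac{30460}{13} - 1499 = \frac{10973}{13}$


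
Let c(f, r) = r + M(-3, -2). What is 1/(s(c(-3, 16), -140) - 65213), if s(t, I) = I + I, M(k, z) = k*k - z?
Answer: -1/65493 ≈ -1.5269e-5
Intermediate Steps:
M(k, z) = k**2 - z
c(f, r) = 11 + r (c(f, r) = r + ((-3)**2 - 1*(-2)) = r + (9 + 2) = r + 11 = 11 + r)
s(t, I) = 2*I
1/(s(c(-3, 16), -140) - 65213) = 1/(2*(-140) - 65213) = 1/(-280 - 65213) = 1/(-65493) = -1/65493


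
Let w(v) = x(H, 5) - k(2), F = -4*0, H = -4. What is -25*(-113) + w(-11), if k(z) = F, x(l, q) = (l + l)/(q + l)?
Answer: 2817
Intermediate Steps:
x(l, q) = 2*l/(l + q) (x(l, q) = (2*l)/(l + q) = 2*l/(l + q))
F = 0
k(z) = 0
w(v) = -8 (w(v) = 2*(-4)/(-4 + 5) - 1*0 = 2*(-4)/1 + 0 = 2*(-4)*1 + 0 = -8 + 0 = -8)
-25*(-113) + w(-11) = -25*(-113) - 8 = 2825 - 8 = 2817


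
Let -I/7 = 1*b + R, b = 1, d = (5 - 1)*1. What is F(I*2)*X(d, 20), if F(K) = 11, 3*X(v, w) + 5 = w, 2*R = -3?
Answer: 55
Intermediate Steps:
d = 4 (d = 4*1 = 4)
R = -3/2 (R = (1/2)*(-3) = -3/2 ≈ -1.5000)
X(v, w) = -5/3 + w/3
I = 7/2 (I = -7*(1*1 - 3/2) = -7*(1 - 3/2) = -7*(-1/2) = 7/2 ≈ 3.5000)
F(I*2)*X(d, 20) = 11*(-5/3 + (1/3)*20) = 11*(-5/3 + 20/3) = 11*5 = 55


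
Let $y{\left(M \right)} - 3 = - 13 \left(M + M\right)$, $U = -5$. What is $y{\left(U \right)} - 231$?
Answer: $-98$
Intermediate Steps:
$y{\left(M \right)} = 3 - 26 M$ ($y{\left(M \right)} = 3 - 13 \left(M + M\right) = 3 - 13 \cdot 2 M = 3 - 26 M$)
$y{\left(U \right)} - 231 = \left(3 - -130\right) - 231 = \left(3 + 130\right) - 231 = 133 - 231 = -98$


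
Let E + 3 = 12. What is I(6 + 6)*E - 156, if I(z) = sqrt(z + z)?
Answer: -156 + 18*sqrt(6) ≈ -111.91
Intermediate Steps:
E = 9 (E = -3 + 12 = 9)
I(z) = sqrt(2)*sqrt(z) (I(z) = sqrt(2*z) = sqrt(2)*sqrt(z))
I(6 + 6)*E - 156 = (sqrt(2)*sqrt(6 + 6))*9 - 156 = (sqrt(2)*sqrt(12))*9 - 156 = (sqrt(2)*(2*sqrt(3)))*9 - 156 = (2*sqrt(6))*9 - 156 = 18*sqrt(6) - 156 = -156 + 18*sqrt(6)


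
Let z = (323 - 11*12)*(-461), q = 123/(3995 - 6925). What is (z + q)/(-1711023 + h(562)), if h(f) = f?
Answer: 257989553/5011650730 ≈ 0.051478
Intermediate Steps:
q = -123/2930 (q = 123/(-2930) = 123*(-1/2930) = -123/2930 ≈ -0.041980)
z = -88051 (z = (323 - 132)*(-461) = 191*(-461) = -88051)
(z + q)/(-1711023 + h(562)) = (-88051 - 123/2930)/(-1711023 + 562) = -257989553/2930/(-1710461) = -257989553/2930*(-1/1710461) = 257989553/5011650730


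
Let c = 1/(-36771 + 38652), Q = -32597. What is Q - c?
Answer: -61314958/1881 ≈ -32597.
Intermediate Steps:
c = 1/1881 ≈ 0.00053163
Q - c = -32597 - 1*1/1881 = -32597 - 1/1881 = -61314958/1881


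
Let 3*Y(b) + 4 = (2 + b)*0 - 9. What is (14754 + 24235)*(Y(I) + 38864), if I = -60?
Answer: 4545298631/3 ≈ 1.5151e+9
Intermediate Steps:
Y(b) = -13/3 (Y(b) = -4/3 + ((2 + b)*0 - 9)/3 = -4/3 + (0 - 9)/3 = -4/3 + (⅓)*(-9) = -4/3 - 3 = -13/3)
(14754 + 24235)*(Y(I) + 38864) = (14754 + 24235)*(-13/3 + 38864) = 38989*(116579/3) = 4545298631/3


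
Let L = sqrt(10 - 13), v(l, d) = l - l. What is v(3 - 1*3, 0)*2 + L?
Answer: I*sqrt(3) ≈ 1.732*I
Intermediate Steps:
v(l, d) = 0
L = I*sqrt(3) (L = sqrt(-3) = I*sqrt(3) ≈ 1.732*I)
v(3 - 1*3, 0)*2 + L = 0*2 + I*sqrt(3) = 0 + I*sqrt(3) = I*sqrt(3)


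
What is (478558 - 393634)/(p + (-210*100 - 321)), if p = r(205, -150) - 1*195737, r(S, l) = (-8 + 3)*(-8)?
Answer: -42462/108509 ≈ -0.39132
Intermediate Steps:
r(S, l) = 40 (r(S, l) = -5*(-8) = 40)
p = -195697 (p = 40 - 1*195737 = 40 - 195737 = -195697)
(478558 - 393634)/(p + (-210*100 - 321)) = (478558 - 393634)/(-195697 + (-210*100 - 321)) = 84924/(-195697 + (-21000 - 321)) = 84924/(-195697 - 21321) = 84924/(-217018) = 84924*(-1/217018) = -42462/108509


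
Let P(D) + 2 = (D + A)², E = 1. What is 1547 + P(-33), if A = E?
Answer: 2569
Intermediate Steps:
A = 1
P(D) = -2 + (1 + D)² (P(D) = -2 + (D + 1)² = -2 + (1 + D)²)
1547 + P(-33) = 1547 + (-2 + (1 - 33)²) = 1547 + (-2 + (-32)²) = 1547 + (-2 + 1024) = 1547 + 1022 = 2569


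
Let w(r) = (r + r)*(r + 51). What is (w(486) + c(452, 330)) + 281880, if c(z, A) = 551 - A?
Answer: 804065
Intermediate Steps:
w(r) = 2*r*(51 + r) (w(r) = (2*r)*(51 + r) = 2*r*(51 + r))
(w(486) + c(452, 330)) + 281880 = (2*486*(51 + 486) + (551 - 1*330)) + 281880 = (2*486*537 + (551 - 330)) + 281880 = (521964 + 221) + 281880 = 522185 + 281880 = 804065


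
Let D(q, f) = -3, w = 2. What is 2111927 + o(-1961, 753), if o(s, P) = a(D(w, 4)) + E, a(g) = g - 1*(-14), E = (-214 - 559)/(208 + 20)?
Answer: 481521091/228 ≈ 2.1119e+6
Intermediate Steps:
E = -773/228 ≈ -3.3904
a(g) = 14 + g (a(g) = g + 14 = 14 + g)
o(s, P) = 1735/228 (o(s, P) = (14 - 3) - 773/228 = 11 - 773/228 = 1735/228)
2111927 + o(-1961, 753) = 2111927 + 1735/228 = 481521091/228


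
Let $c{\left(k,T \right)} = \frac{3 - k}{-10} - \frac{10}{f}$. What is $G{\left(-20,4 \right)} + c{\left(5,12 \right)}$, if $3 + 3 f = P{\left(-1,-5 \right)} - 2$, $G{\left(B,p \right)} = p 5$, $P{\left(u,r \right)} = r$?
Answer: $\frac{116}{5} \approx 23.2$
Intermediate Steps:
$G{\left(B,p \right)} = 5 p$
$f = - \frac{10}{3}$ ($f = -1 + \frac{-5 - 2}{3} = -1 + \frac{1}{3} \left(-7\right) = -1 - \frac{7}{3} = - \frac{10}{3} \approx -3.3333$)
$c{\left(k,T \right)} = \frac{27}{10} + \frac{k}{10}$ ($c{\left(k,T \right)} = \frac{3 - k}{-10} - \frac{10}{- \frac{10}{3}} = \left(3 - k\right) \left(- \frac{1}{10}\right) - -3 = \left(- \frac{3}{10} + \frac{k}{10}\right) + 3 = \frac{27}{10} + \frac{k}{10}$)
$G{\left(-20,4 \right)} + c{\left(5,12 \right)} = 5 \cdot 4 + \left(\frac{27}{10} + \frac{1}{10} \cdot 5\right) = 20 + \left(\frac{27}{10} + \frac{1}{2}\right) = 20 + \frac{16}{5} = \frac{116}{5}$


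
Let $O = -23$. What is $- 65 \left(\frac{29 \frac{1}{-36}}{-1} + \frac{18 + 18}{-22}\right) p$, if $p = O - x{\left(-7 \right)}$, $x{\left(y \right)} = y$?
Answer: $- \frac{85540}{99} \approx -864.04$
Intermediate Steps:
$p = -16$ ($p = -23 - -7 = -23 + 7 = -16$)
$- 65 \left(\frac{29 \frac{1}{-36}}{-1} + \frac{18 + 18}{-22}\right) p = - 65 \left(\frac{29 \frac{1}{-36}}{-1} + \frac{18 + 18}{-22}\right) \left(-16\right) = - 65 \left(29 \left(- \frac{1}{36}\right) \left(-1\right) + 36 \left(- \frac{1}{22}\right)\right) \left(-16\right) = - 65 \left(\left(- \frac{29}{36}\right) \left(-1\right) - \frac{18}{11}\right) \left(-16\right) = - 65 \left(\frac{29}{36} - \frac{18}{11}\right) \left(-16\right) = \left(-65\right) \left(- \frac{329}{396}\right) \left(-16\right) = \frac{21385}{396} \left(-16\right) = - \frac{85540}{99}$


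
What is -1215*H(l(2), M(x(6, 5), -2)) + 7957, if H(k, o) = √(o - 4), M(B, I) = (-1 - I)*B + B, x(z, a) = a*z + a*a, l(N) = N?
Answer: 7957 - 1215*√106 ≈ -4552.2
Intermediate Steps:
x(z, a) = a² + a*z (x(z, a) = a*z + a² = a² + a*z)
M(B, I) = B + B*(-1 - I) (M(B, I) = B*(-1 - I) + B = B + B*(-1 - I))
H(k, o) = √(-4 + o)
-1215*H(l(2), M(x(6, 5), -2)) + 7957 = -1215*√(-4 - 1*5*(5 + 6)*(-2)) + 7957 = -1215*√(-4 - 1*5*11*(-2)) + 7957 = -1215*√(-4 - 1*55*(-2)) + 7957 = -1215*√(-4 + 110) + 7957 = -1215*√106 + 7957 = 7957 - 1215*√106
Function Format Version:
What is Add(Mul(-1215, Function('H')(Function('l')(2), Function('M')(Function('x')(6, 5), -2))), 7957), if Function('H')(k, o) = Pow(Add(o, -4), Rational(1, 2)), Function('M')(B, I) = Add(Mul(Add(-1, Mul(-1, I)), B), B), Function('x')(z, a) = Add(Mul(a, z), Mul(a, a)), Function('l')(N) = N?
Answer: Add(7957, Mul(-1215, Pow(106, Rational(1, 2)))) ≈ -4552.2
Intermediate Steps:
Function('x')(z, a) = Add(Pow(a, 2), Mul(a, z)) (Function('x')(z, a) = Add(Mul(a, z), Pow(a, 2)) = Add(Pow(a, 2), Mul(a, z)))
Function('M')(B, I) = Add(B, Mul(B, Add(-1, Mul(-1, I)))) (Function('M')(B, I) = Add(Mul(B, Add(-1, Mul(-1, I))), B) = Add(B, Mul(B, Add(-1, Mul(-1, I)))))
Function('H')(k, o) = Pow(Add(-4, o), Rational(1, 2))
Add(Mul(-1215, Function('H')(Function('l')(2), Function('M')(Function('x')(6, 5), -2))), 7957) = Add(Mul(-1215, Pow(Add(-4, Mul(-1, Mul(5, Add(5, 6)), -2)), Rational(1, 2))), 7957) = Add(Mul(-1215, Pow(Add(-4, Mul(-1, Mul(5, 11), -2)), Rational(1, 2))), 7957) = Add(Mul(-1215, Pow(Add(-4, Mul(-1, 55, -2)), Rational(1, 2))), 7957) = Add(Mul(-1215, Pow(Add(-4, 110), Rational(1, 2))), 7957) = Add(Mul(-1215, Pow(106, Rational(1, 2))), 7957) = Add(7957, Mul(-1215, Pow(106, Rational(1, 2))))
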